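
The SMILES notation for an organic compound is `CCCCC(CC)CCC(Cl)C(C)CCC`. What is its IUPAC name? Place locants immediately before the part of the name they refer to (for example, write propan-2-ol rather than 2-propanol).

The longest continuous carbon chain has 12 atoms, so the parent hydride is dodecane.
Choose the numbering such that the substituent locant set {4,5,8} is lower than {5,8,9} at the first point of difference.
With this numbering: a chloro group at C-5; an ethyl group at C-8; a methyl group at C-4.
The substituents are ordered alphabetically, ignoring any di-/tri- multipliers.
Putting it together: 5-chloro-8-ethyl-4-methyldodecane.

5-chloro-8-ethyl-4-methyldodecane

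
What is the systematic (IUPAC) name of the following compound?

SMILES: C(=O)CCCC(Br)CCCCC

5-bromodecanal

Counting along the main chain through the –CHO group gives 10 carbons: the parent is decane.
An aldehyde (terminal –CHO) is the principal characteristic group, giving the suffix -al.
The numbering direction is chosen so that the aldehyde carbon is C-1 by definition.
This places a bromo group at C-5.
Assembling the pieces gives 5-bromodecanal.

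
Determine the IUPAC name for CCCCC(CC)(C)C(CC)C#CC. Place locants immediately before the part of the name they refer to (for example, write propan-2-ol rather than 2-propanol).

4,5-diethyl-5-methylnon-2-yne

The longest carbon chain that includes the multiple bond has 9 carbons, so the parent hydride is nonane.
There is one C≡C triple bond, indicated by the ending -yne.
The numbering direction is chosen so that numbering from this end puts the triple bond at C-2 rather than C-7.
This places the triple bond between C-2 and C-3; ethyl groups at C-4 and C-5; a methyl group at C-5.
Substituent prefixes are cited in alphabetical order (multiplying prefixes like di-/tri- are ignored for ordering).
Putting it together: 4,5-diethyl-5-methylnon-2-yne.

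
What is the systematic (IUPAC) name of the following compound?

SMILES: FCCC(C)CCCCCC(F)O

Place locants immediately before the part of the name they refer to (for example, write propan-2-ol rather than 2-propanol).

The longest chain bearing the –OH group is 9 carbons long (nonane).
An alcohol (–OH) is the principal characteristic group, giving the suffix -ol.
Number the chain so that numbering from this end puts the hydroxyl group at C-1 rather than C-9.
This places the hydroxyl at C-1; fluoro groups at C-1 and C-9; a methyl group at C-7.
The substituents are ordered alphabetically, ignoring any di-/tri- multipliers.
The name is 1,9-difluoro-7-methylnonan-1-ol.

1,9-difluoro-7-methylnonan-1-ol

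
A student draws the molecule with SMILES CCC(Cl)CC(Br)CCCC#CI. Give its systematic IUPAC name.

6-bromo-8-chloro-1-iododec-1-yne

The longest carbon chain that includes the multiple bond has 10 carbons, so the parent hydride is decane.
The chain contains a C≡C triple bond, so the unsaturation ending is -yne.
Number the chain so that numbering from this end puts the triple bond at C-1 rather than C-9.
This places the triple bond between C-1 and C-2; a bromo group at C-6; a chloro group at C-8; an iodo group at C-1.
Prefixes are listed alphabetically: bromo, chloro, iodo.
Assembling the pieces gives 6-bromo-8-chloro-1-iododec-1-yne.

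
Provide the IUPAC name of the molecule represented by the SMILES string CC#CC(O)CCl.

1-chloropent-3-yn-2-ol

The longest chain bearing the –OH group and the multiple bond is 5 carbons long (pentane).
The highest-priority functional group is an alcohol (–OH), so the name ends in -ol.
There is one C≡C triple bond, indicated by the ending -yne.
Number the chain so that numbering from this end puts the hydroxyl group at C-2 rather than C-4.
That gives the hydroxyl at C-2; the triple bond between C-3 and C-4; a chloro group at C-1.
Assembling the pieces gives 1-chloropent-3-yn-2-ol.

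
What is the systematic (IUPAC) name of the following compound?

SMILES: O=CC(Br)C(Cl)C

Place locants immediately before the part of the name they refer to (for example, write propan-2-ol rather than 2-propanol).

The longest carbon chain that includes the –CHO group has 4 carbons, so the parent hydride is butane.
An aldehyde (terminal –CHO) is the principal characteristic group, giving the suffix -al.
Number the chain so that the aldehyde carbon is C-1 by definition.
This places a bromo group at C-2; a chloro group at C-3.
Substituent prefixes are cited in alphabetical order (multiplying prefixes like di-/tri- are ignored for ordering).
Putting it together: 2-bromo-3-chlorobutanal.

2-bromo-3-chlorobutanal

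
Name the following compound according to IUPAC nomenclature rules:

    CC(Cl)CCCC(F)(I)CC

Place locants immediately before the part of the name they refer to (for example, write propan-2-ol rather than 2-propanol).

2-chloro-6-fluoro-6-iodooctane

The parent chain contains 8 carbons (octane).
Choose the numbering such that the substituent locant set {2,6,6} is lower than {3,3,7} at the first point of difference.
This places a chloro group at C-2; a fluoro group at C-6; an iodo group at C-6.
The substituents are ordered alphabetically, ignoring any di-/tri- multipliers.
Putting it together: 2-chloro-6-fluoro-6-iodooctane.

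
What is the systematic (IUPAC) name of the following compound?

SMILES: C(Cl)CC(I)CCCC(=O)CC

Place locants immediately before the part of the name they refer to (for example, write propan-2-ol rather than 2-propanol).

The longest chain bearing the carbonyl is 9 carbons long (nonane).
The highest-priority functional group is a ketone (C=O on an internal carbon), so the name ends in -one.
Choose the numbering such that numbering from this end puts the carbonyl group at C-3 rather than C-7.
With this numbering: the carbonyl at C-3; a chloro group at C-9; an iodo group at C-7.
Prefixes are listed alphabetically: chloro, iodo.
The name is 9-chloro-7-iodononan-3-one.

9-chloro-7-iodononan-3-one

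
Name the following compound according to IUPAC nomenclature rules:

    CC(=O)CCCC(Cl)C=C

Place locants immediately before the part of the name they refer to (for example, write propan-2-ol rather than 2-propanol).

6-chlorooct-7-en-2-one

The longest carbon chain that includes the carbonyl and the multiple bond has 8 carbons, so the parent hydride is octane.
A ketone (C=O on an internal carbon) is the principal characteristic group, giving the suffix -one.
There is one C=C double bond, indicated by the ending -ene.
Number the chain so that numbering from this end puts the carbonyl group at C-2 rather than C-7.
That gives the carbonyl at C-2; the double bond between C-7 and C-8; a chloro group at C-6.
Putting it together: 6-chlorooct-7-en-2-one.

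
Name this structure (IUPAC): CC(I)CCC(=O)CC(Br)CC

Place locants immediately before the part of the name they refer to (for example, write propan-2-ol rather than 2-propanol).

Counting along the main chain through the carbonyl gives 9 carbons: the parent is nonane.
The highest-priority functional group is a ketone (C=O on an internal carbon), so the name ends in -one.
Choose the numbering such that the substituent locant set {2,7} is lower than {3,8} at the first point of difference.
That gives the carbonyl at C-5; a bromo group at C-7; an iodo group at C-2.
Prefixes are listed alphabetically: bromo, iodo.
Assembling the pieces gives 7-bromo-2-iodononan-5-one.

7-bromo-2-iodononan-5-one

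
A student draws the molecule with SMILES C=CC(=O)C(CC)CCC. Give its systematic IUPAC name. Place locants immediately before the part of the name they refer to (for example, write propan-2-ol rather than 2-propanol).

4-ethylhept-1-en-3-one

Counting along the main chain through the carbonyl and the multiple bond gives 7 carbons: the parent is heptane.
The highest-priority functional group is a ketone (C=O on an internal carbon), so the name ends in -one.
There is one C=C double bond, indicated by the ending -ene.
Number the chain so that numbering from this end puts the carbonyl group at C-3 rather than C-5.
That gives the carbonyl at C-3; the double bond between C-1 and C-2; an ethyl group at C-4.
The name is 4-ethylhept-1-en-3-one.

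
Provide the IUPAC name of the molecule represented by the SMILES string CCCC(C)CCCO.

4-methylheptan-1-ol

The longest carbon chain that includes the –OH group has 7 carbons, so the parent hydride is heptane.
An alcohol (–OH) is the principal characteristic group, giving the suffix -ol.
The numbering direction is chosen so that numbering from this end puts the hydroxyl group at C-1 rather than C-7.
This places the hydroxyl at C-1; a methyl group at C-4.
The name is 4-methylheptan-1-ol.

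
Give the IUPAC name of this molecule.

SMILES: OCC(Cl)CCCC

Counting along the main chain through the –OH group gives 6 carbons: the parent is hexane.
The highest-priority functional group is an alcohol (–OH), so the name ends in -ol.
The numbering direction is chosen so that numbering from this end puts the hydroxyl group at C-1 rather than C-6.
This places the hydroxyl at C-1; a chloro group at C-2.
The name is 2-chlorohexan-1-ol.

2-chlorohexan-1-ol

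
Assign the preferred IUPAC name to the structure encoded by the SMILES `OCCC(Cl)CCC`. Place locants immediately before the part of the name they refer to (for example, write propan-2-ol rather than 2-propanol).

3-chlorohexan-1-ol

Counting along the main chain through the –OH group gives 6 carbons: the parent is hexane.
The highest-priority functional group is an alcohol (–OH), so the name ends in -ol.
The numbering direction is chosen so that numbering from this end puts the hydroxyl group at C-1 rather than C-6.
This places the hydroxyl at C-1; a chloro group at C-3.
Putting it together: 3-chlorohexan-1-ol.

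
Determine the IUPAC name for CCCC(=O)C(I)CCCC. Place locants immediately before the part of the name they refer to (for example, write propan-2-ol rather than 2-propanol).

The longest chain bearing the carbonyl is 9 carbons long (nonane).
A ketone (C=O on an internal carbon) is the principal characteristic group, giving the suffix -one.
Choose the numbering such that numbering from this end puts the carbonyl group at C-4 rather than C-6.
This places the carbonyl at C-4; an iodo group at C-5.
Putting it together: 5-iodononan-4-one.

5-iodononan-4-one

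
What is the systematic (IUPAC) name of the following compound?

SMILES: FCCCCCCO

The longest chain bearing the –OH group is 6 carbons long (hexane).
The highest-priority functional group is an alcohol (–OH), so the name ends in -ol.
Number the chain so that numbering from this end puts the hydroxyl group at C-1 rather than C-6.
That gives the hydroxyl at C-1; a fluoro group at C-6.
Assembling the pieces gives 6-fluorohexan-1-ol.

6-fluorohexan-1-ol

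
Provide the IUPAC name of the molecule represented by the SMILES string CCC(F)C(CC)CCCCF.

The longest continuous carbon chain has 8 atoms, so the parent hydride is octane.
Number the chain so that the substituent locant set {1,5,6} is lower than {3,4,8} at the first point of difference.
That gives an ethyl group at C-5; fluoro groups at C-1 and C-6.
Prefixes are listed alphabetically: ethyl, fluoro.
The name is 5-ethyl-1,6-difluorooctane.

5-ethyl-1,6-difluorooctane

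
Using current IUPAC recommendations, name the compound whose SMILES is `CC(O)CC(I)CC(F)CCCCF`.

6,10-difluoro-4-iododecan-2-ol

The longest chain bearing the –OH group is 10 carbons long (decane).
The highest-priority functional group is an alcohol (–OH), so the name ends in -ol.
Choose the numbering such that numbering from this end puts the hydroxyl group at C-2 rather than C-9.
That gives the hydroxyl at C-2; fluoro groups at C-6 and C-10; an iodo group at C-4.
Prefixes are listed alphabetically: fluoro, iodo.
Assembling the pieces gives 6,10-difluoro-4-iododecan-2-ol.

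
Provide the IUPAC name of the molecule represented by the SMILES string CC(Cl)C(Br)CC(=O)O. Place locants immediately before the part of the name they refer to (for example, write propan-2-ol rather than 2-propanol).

3-bromo-4-chloropentanoic acid

The longest carbon chain that includes the –COOH group has 5 carbons, so the parent hydride is pentane.
The highest-priority functional group is a carboxylic acid (terminal –COOH), so the name ends in -oic acid.
The numbering direction is chosen so that the carboxylic acid carbon is C-1 by definition.
With this numbering: a bromo group at C-3; a chloro group at C-4.
Prefixes are listed alphabetically: bromo, chloro.
The name is 3-bromo-4-chloropentanoic acid.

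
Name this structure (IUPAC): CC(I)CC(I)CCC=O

The longest chain bearing the –CHO group is 7 carbons long (heptane).
The principal characteristic group is an aldehyde (terminal –CHO), named with the suffix -al.
The numbering direction is chosen so that the aldehyde carbon is C-1 by definition.
With this numbering: iodo groups at C-4 and C-6.
Assembling the pieces gives 4,6-diiodoheptanal.

4,6-diiodoheptanal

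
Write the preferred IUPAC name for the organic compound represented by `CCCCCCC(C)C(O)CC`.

4-methyldecan-3-ol

Counting along the main chain through the –OH group gives 10 carbons: the parent is decane.
An alcohol (–OH) is the principal characteristic group, giving the suffix -ol.
Choose the numbering such that numbering from this end puts the hydroxyl group at C-3 rather than C-8.
That gives the hydroxyl at C-3; a methyl group at C-4.
Putting it together: 4-methyldecan-3-ol.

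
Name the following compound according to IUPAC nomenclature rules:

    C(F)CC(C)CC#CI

The longest chain bearing the multiple bond is 6 carbons long (hexane).
There is one C≡C triple bond, indicated by the ending -yne.
Number the chain so that numbering from this end puts the triple bond at C-1 rather than C-5.
This places the triple bond between C-1 and C-2; a fluoro group at C-6; an iodo group at C-1; a methyl group at C-4.
Substituent prefixes are cited in alphabetical order (multiplying prefixes like di-/tri- are ignored for ordering).
The name is 6-fluoro-1-iodo-4-methylhex-1-yne.

6-fluoro-1-iodo-4-methylhex-1-yne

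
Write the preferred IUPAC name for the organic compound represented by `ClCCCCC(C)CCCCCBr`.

The longest continuous carbon chain has 10 atoms, so the parent hydride is decane.
Choose the numbering such that the substituent locant set {1,5,10} is lower than {1,6,10} at the first point of difference.
That gives a bromo group at C-10; a chloro group at C-1; a methyl group at C-5.
The substituents are ordered alphabetically, ignoring any di-/tri- multipliers.
Putting it together: 10-bromo-1-chloro-5-methyldecane.

10-bromo-1-chloro-5-methyldecane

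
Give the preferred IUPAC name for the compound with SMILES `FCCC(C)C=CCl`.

1-chloro-5-fluoro-3-methylpent-1-ene

Counting along the main chain through the multiple bond gives 5 carbons: the parent is pentane.
The chain contains a C=C double bond, so the unsaturation ending is -ene.
Number the chain so that numbering from this end puts the double bond at C-1 rather than C-4.
With this numbering: the double bond between C-1 and C-2; a chloro group at C-1; a fluoro group at C-5; a methyl group at C-3.
The substituents are ordered alphabetically, ignoring any di-/tri- multipliers.
Assembling the pieces gives 1-chloro-5-fluoro-3-methylpent-1-ene.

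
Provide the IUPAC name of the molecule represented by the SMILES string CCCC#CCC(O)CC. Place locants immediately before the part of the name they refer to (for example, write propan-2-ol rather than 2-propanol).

The longest chain bearing the –OH group and the multiple bond is 9 carbons long (nonane).
The highest-priority functional group is an alcohol (–OH), so the name ends in -ol.
There is one C≡C triple bond, indicated by the ending -yne.
Choose the numbering such that numbering from this end puts the hydroxyl group at C-3 rather than C-7.
This places the hydroxyl at C-3; the triple bond between C-5 and C-6.
Assembling the pieces gives non-5-yn-3-ol.

non-5-yn-3-ol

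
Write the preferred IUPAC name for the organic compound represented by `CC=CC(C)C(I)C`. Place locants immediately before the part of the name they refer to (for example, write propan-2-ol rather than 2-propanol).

The longest carbon chain that includes the multiple bond has 6 carbons, so the parent hydride is hexane.
A C=C double bond in the chain gives the infix -ene-.
Choose the numbering such that numbering from this end puts the double bond at C-2 rather than C-4.
This places the double bond between C-2 and C-3; an iodo group at C-5; a methyl group at C-4.
The substituents are ordered alphabetically, ignoring any di-/tri- multipliers.
Putting it together: 5-iodo-4-methylhex-2-ene.

5-iodo-4-methylhex-2-ene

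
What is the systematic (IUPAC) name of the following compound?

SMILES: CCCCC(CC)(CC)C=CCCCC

7,7-diethylundec-5-ene

The longest chain bearing the multiple bond is 11 carbons long (undecane).
The chain contains a C=C double bond, so the unsaturation ending is -ene.
The numbering direction is chosen so that numbering from this end puts the double bond at C-5 rather than C-6.
With this numbering: the double bond between C-5 and C-6; two ethyl groups at C-7.
Putting it together: 7,7-diethylundec-5-ene.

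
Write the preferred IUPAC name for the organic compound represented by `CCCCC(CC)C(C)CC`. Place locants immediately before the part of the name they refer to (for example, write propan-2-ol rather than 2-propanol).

4-ethyl-3-methyloctane

The longest carbon chain is 8 atoms: the parent is octane.
The numbering direction is chosen so that the substituent locant set {3,4} is lower than {5,6} at the first point of difference.
This places an ethyl group at C-4; a methyl group at C-3.
Prefixes are listed alphabetically: ethyl, methyl.
Putting it together: 4-ethyl-3-methyloctane.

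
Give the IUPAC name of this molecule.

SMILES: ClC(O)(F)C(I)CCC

1-chloro-1-fluoro-2-iodopentan-1-ol

The longest chain bearing the –OH group is 5 carbons long (pentane).
The principal characteristic group is an alcohol (–OH), named with the suffix -ol.
Number the chain so that numbering from this end puts the hydroxyl group at C-1 rather than C-5.
With this numbering: the hydroxyl at C-1; a chloro group at C-1; a fluoro group at C-1; an iodo group at C-2.
The substituents are ordered alphabetically, ignoring any di-/tri- multipliers.
The name is 1-chloro-1-fluoro-2-iodopentan-1-ol.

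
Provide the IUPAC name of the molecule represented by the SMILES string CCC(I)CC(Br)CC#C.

The longest chain bearing the multiple bond is 8 carbons long (octane).
The chain contains a C≡C triple bond, so the unsaturation ending is -yne.
Choose the numbering such that numbering from this end puts the triple bond at C-1 rather than C-7.
With this numbering: the triple bond between C-1 and C-2; a bromo group at C-4; an iodo group at C-6.
Prefixes are listed alphabetically: bromo, iodo.
Putting it together: 4-bromo-6-iodooct-1-yne.

4-bromo-6-iodooct-1-yne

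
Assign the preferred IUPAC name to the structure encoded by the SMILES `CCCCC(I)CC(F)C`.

The parent chain contains 8 carbons (octane).
Choose the numbering such that the substituent locant set {2,4} is lower than {5,7} at the first point of difference.
With this numbering: a fluoro group at C-2; an iodo group at C-4.
The substituents are ordered alphabetically, ignoring any di-/tri- multipliers.
Assembling the pieces gives 2-fluoro-4-iodooctane.

2-fluoro-4-iodooctane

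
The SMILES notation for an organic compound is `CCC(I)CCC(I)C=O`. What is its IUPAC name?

2,5-diiodoheptanal

The longest chain bearing the –CHO group is 7 carbons long (heptane).
The principal characteristic group is an aldehyde (terminal –CHO), named with the suffix -al.
The numbering direction is chosen so that the aldehyde carbon is C-1 by definition.
This places iodo groups at C-2 and C-5.
Putting it together: 2,5-diiodoheptanal.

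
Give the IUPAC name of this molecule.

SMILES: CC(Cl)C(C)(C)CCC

The longest carbon chain is 6 atoms: the parent is hexane.
The numbering direction is chosen so that the substituent locant set {2,3,3} is lower than {4,4,5} at the first point of difference.
That gives a chloro group at C-2; two methyl groups at C-3.
The substituents are ordered alphabetically, ignoring any di-/tri- multipliers.
Assembling the pieces gives 2-chloro-3,3-dimethylhexane.

2-chloro-3,3-dimethylhexane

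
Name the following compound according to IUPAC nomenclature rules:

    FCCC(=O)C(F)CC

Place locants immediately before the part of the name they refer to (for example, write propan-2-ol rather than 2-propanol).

1,4-difluorohexan-3-one

The longest chain bearing the carbonyl is 6 carbons long (hexane).
The principal characteristic group is a ketone (C=O on an internal carbon), named with the suffix -one.
Number the chain so that numbering from this end puts the carbonyl group at C-3 rather than C-4.
This places the carbonyl at C-3; fluoro groups at C-1 and C-4.
Assembling the pieces gives 1,4-difluorohexan-3-one.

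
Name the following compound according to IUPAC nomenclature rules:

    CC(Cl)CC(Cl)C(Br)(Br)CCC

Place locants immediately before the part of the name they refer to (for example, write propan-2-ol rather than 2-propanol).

5,5-dibromo-2,4-dichlorooctane

The longest carbon chain is 8 atoms: the parent is octane.
Choose the numbering such that the substituent locant set {2,4,5,5} is lower than {4,4,5,7} at the first point of difference.
This places two bromo groups at C-5; chloro groups at C-2 and C-4.
Prefixes are listed alphabetically: bromo, chloro.
The name is 5,5-dibromo-2,4-dichlorooctane.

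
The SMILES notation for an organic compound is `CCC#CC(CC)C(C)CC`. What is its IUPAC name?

The longest carbon chain that includes the multiple bond has 8 carbons, so the parent hydride is octane.
There is one C≡C triple bond, indicated by the ending -yne.
Choose the numbering such that numbering from this end puts the triple bond at C-3 rather than C-5.
With this numbering: the triple bond between C-3 and C-4; an ethyl group at C-5; a methyl group at C-6.
Prefixes are listed alphabetically: ethyl, methyl.
The name is 5-ethyl-6-methyloct-3-yne.

5-ethyl-6-methyloct-3-yne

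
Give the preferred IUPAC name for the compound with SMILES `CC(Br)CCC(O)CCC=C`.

The longest carbon chain that includes the –OH group and the multiple bond has 9 carbons, so the parent hydride is nonane.
The principal characteristic group is an alcohol (–OH), named with the suffix -ol.
There is one C=C double bond, indicated by the ending -ene.
Choose the numbering such that numbering from this end puts the double bond at C-1 rather than C-8.
With this numbering: the hydroxyl at C-5; the double bond between C-1 and C-2; a bromo group at C-8.
Assembling the pieces gives 8-bromonon-1-en-5-ol.

8-bromonon-1-en-5-ol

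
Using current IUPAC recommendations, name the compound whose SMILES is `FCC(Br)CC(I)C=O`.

4-bromo-5-fluoro-2-iodopentanal

The longest carbon chain that includes the –CHO group has 5 carbons, so the parent hydride is pentane.
The highest-priority functional group is an aldehyde (terminal –CHO), so the name ends in -al.
Number the chain so that the aldehyde carbon is C-1 by definition.
With this numbering: a bromo group at C-4; a fluoro group at C-5; an iodo group at C-2.
The substituents are ordered alphabetically, ignoring any di-/tri- multipliers.
Assembling the pieces gives 4-bromo-5-fluoro-2-iodopentanal.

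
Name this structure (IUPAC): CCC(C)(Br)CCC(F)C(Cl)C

6-bromo-2-chloro-3-fluoro-6-methyloctane

The longest carbon chain is 8 atoms: the parent is octane.
Number the chain so that the substituent locant set {2,3,6,6} is lower than {3,3,6,7} at the first point of difference.
With this numbering: a bromo group at C-6; a chloro group at C-2; a fluoro group at C-3; a methyl group at C-6.
The substituents are ordered alphabetically, ignoring any di-/tri- multipliers.
Putting it together: 6-bromo-2-chloro-3-fluoro-6-methyloctane.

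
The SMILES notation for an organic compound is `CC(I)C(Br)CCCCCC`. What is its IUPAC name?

3-bromo-2-iodononane

The parent chain contains 9 carbons (nonane).
Number the chain so that the substituent locant set {2,3} is lower than {7,8} at the first point of difference.
This places a bromo group at C-3; an iodo group at C-2.
Prefixes are listed alphabetically: bromo, iodo.
Putting it together: 3-bromo-2-iodononane.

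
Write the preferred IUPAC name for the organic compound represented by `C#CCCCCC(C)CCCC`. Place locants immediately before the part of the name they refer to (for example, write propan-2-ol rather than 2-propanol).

The longest chain bearing the multiple bond is 11 carbons long (undecane).
A C≡C triple bond in the chain gives the infix -yne-.
The numbering direction is chosen so that numbering from this end puts the triple bond at C-1 rather than C-10.
That gives the triple bond between C-1 and C-2; a methyl group at C-7.
Putting it together: 7-methylundec-1-yne.

7-methylundec-1-yne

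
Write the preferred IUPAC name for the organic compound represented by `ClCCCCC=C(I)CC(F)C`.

9-chloro-2-fluoro-4-iodonon-4-ene

Counting along the main chain through the multiple bond gives 9 carbons: the parent is nonane.
A C=C double bond in the chain gives the infix -ene-.
Choose the numbering such that numbering from this end puts the double bond at C-4 rather than C-5.
This places the double bond between C-4 and C-5; a chloro group at C-9; a fluoro group at C-2; an iodo group at C-4.
Substituent prefixes are cited in alphabetical order (multiplying prefixes like di-/tri- are ignored for ordering).
The name is 9-chloro-2-fluoro-4-iodonon-4-ene.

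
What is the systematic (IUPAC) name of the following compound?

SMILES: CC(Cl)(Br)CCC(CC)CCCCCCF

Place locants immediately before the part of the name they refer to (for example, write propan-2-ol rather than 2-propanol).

The longest continuous carbon chain has 11 atoms, so the parent hydride is undecane.
The numbering direction is chosen so that the substituent locant set {1,7,10,10} is lower than {2,2,5,11} at the first point of difference.
That gives a bromo group at C-10; a chloro group at C-10; an ethyl group at C-7; a fluoro group at C-1.
Substituent prefixes are cited in alphabetical order (multiplying prefixes like di-/tri- are ignored for ordering).
The name is 10-bromo-10-chloro-7-ethyl-1-fluoroundecane.

10-bromo-10-chloro-7-ethyl-1-fluoroundecane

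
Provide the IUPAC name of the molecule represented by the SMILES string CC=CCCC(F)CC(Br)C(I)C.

Counting along the main chain through the multiple bond gives 10 carbons: the parent is decane.
There is one C=C double bond, indicated by the ending -ene.
Number the chain so that numbering from this end puts the double bond at C-2 rather than C-8.
This places the double bond between C-2 and C-3; a bromo group at C-8; a fluoro group at C-6; an iodo group at C-9.
Prefixes are listed alphabetically: bromo, fluoro, iodo.
Putting it together: 8-bromo-6-fluoro-9-iododec-2-ene.

8-bromo-6-fluoro-9-iododec-2-ene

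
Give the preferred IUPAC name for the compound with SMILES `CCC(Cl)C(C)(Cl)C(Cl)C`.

The parent chain contains 6 carbons (hexane).
Choose the numbering such that the substituent locant set {2,3,3,4} is lower than {3,4,4,5} at the first point of difference.
With this numbering: chloro groups at C-2 and C-3 and C-4; a methyl group at C-3.
Prefixes are listed alphabetically: chloro, methyl.
Assembling the pieces gives 2,3,4-trichloro-3-methylhexane.

2,3,4-trichloro-3-methylhexane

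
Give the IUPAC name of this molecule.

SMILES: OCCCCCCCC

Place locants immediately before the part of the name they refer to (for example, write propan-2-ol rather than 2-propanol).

Counting along the main chain through the –OH group gives 8 carbons: the parent is octane.
The principal characteristic group is an alcohol (–OH), named with the suffix -ol.
Choose the numbering such that numbering from this end puts the hydroxyl group at C-1 rather than C-8.
This places the hydroxyl at C-1.
Assembling the pieces gives octan-1-ol.

octan-1-ol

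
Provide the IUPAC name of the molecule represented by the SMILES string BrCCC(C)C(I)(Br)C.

The longest carbon chain is 5 atoms: the parent is pentane.
Number the chain so that the substituent locant set {1,3,4,4} is lower than {2,2,3,5} at the first point of difference.
This places bromo groups at C-1 and C-4; an iodo group at C-4; a methyl group at C-3.
Prefixes are listed alphabetically: bromo, iodo, methyl.
The name is 1,4-dibromo-4-iodo-3-methylpentane.

1,4-dibromo-4-iodo-3-methylpentane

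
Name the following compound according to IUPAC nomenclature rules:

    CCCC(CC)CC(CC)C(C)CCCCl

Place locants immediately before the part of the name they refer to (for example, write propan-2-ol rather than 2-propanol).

The longest carbon chain is 10 atoms: the parent is decane.
Choose the numbering such that the substituent locant set {1,4,5,7} is lower than {4,6,7,10} at the first point of difference.
That gives a chloro group at C-1; ethyl groups at C-5 and C-7; a methyl group at C-4.
Substituent prefixes are cited in alphabetical order (multiplying prefixes like di-/tri- are ignored for ordering).
The name is 1-chloro-5,7-diethyl-4-methyldecane.

1-chloro-5,7-diethyl-4-methyldecane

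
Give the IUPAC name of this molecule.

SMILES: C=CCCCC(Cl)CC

The longest carbon chain that includes the multiple bond has 8 carbons, so the parent hydride is octane.
A C=C double bond in the chain gives the infix -ene-.
Choose the numbering such that numbering from this end puts the double bond at C-1 rather than C-7.
That gives the double bond between C-1 and C-2; a chloro group at C-6.
The name is 6-chlorooct-1-ene.

6-chlorooct-1-ene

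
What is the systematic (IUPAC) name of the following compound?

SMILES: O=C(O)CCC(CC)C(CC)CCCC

4,5-diethylnonanoic acid

Counting along the main chain through the –COOH group gives 9 carbons: the parent is nonane.
The highest-priority functional group is a carboxylic acid (terminal –COOH), so the name ends in -oic acid.
Number the chain so that the carboxylic acid carbon is C-1 by definition.
With this numbering: ethyl groups at C-4 and C-5.
Assembling the pieces gives 4,5-diethylnonanoic acid.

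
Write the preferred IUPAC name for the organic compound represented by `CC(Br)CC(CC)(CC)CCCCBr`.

The longest continuous carbon chain has 8 atoms, so the parent hydride is octane.
Choose the numbering such that the substituent locant set {1,5,5,7} is lower than {2,4,4,8} at the first point of difference.
This places bromo groups at C-1 and C-7; two ethyl groups at C-5.
Substituent prefixes are cited in alphabetical order (multiplying prefixes like di-/tri- are ignored for ordering).
Assembling the pieces gives 1,7-dibromo-5,5-diethyloctane.

1,7-dibromo-5,5-diethyloctane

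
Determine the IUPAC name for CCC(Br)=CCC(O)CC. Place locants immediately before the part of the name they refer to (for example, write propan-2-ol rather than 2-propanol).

6-bromooct-5-en-3-ol

The longest chain bearing the –OH group and the multiple bond is 8 carbons long (octane).
The principal characteristic group is an alcohol (–OH), named with the suffix -ol.
A C=C double bond in the chain gives the infix -ene-.
Number the chain so that numbering from this end puts the hydroxyl group at C-3 rather than C-6.
With this numbering: the hydroxyl at C-3; the double bond between C-5 and C-6; a bromo group at C-6.
The name is 6-bromooct-5-en-3-ol.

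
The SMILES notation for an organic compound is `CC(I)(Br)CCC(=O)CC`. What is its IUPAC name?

The longest carbon chain that includes the carbonyl has 7 carbons, so the parent hydride is heptane.
The highest-priority functional group is a ketone (C=O on an internal carbon), so the name ends in -one.
The numbering direction is chosen so that numbering from this end puts the carbonyl group at C-3 rather than C-5.
With this numbering: the carbonyl at C-3; a bromo group at C-6; an iodo group at C-6.
Substituent prefixes are cited in alphabetical order (multiplying prefixes like di-/tri- are ignored for ordering).
Putting it together: 6-bromo-6-iodoheptan-3-one.

6-bromo-6-iodoheptan-3-one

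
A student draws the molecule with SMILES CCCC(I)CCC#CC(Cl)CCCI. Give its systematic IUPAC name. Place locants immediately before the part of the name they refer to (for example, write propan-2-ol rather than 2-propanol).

Counting along the main chain through the multiple bond gives 12 carbons: the parent is dodecane.
There is one C≡C triple bond, indicated by the ending -yne.
Choose the numbering such that numbering from this end puts the triple bond at C-5 rather than C-7.
With this numbering: the triple bond between C-5 and C-6; a chloro group at C-4; iodo groups at C-1 and C-9.
Prefixes are listed alphabetically: chloro, iodo.
The name is 4-chloro-1,9-diiodododec-5-yne.

4-chloro-1,9-diiodododec-5-yne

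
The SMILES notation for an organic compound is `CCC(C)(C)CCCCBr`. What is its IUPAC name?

The longest continuous carbon chain has 7 atoms, so the parent hydride is heptane.
Choose the numbering such that the substituent locant set {1,5,5} is lower than {3,3,7} at the first point of difference.
With this numbering: a bromo group at C-1; two methyl groups at C-5.
Prefixes are listed alphabetically: bromo, methyl.
Putting it together: 1-bromo-5,5-dimethylheptane.

1-bromo-5,5-dimethylheptane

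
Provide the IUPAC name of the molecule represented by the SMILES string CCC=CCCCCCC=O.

dec-7-enal

Counting along the main chain through the –CHO group and the multiple bond gives 10 carbons: the parent is decane.
An aldehyde (terminal –CHO) is the principal characteristic group, giving the suffix -al.
The chain contains a C=C double bond, so the unsaturation ending is -ene.
The numbering direction is chosen so that the aldehyde carbon is C-1 by definition.
This places the double bond between C-7 and C-8.
Assembling the pieces gives dec-7-enal.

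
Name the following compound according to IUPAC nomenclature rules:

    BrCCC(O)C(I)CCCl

1-bromo-6-chloro-4-iodohexan-3-ol

The longest carbon chain that includes the –OH group has 6 carbons, so the parent hydride is hexane.
The principal characteristic group is an alcohol (–OH), named with the suffix -ol.
Number the chain so that numbering from this end puts the hydroxyl group at C-3 rather than C-4.
That gives the hydroxyl at C-3; a bromo group at C-1; a chloro group at C-6; an iodo group at C-4.
Prefixes are listed alphabetically: bromo, chloro, iodo.
The name is 1-bromo-6-chloro-4-iodohexan-3-ol.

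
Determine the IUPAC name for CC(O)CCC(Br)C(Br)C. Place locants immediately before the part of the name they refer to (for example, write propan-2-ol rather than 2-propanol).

5,6-dibromoheptan-2-ol

Counting along the main chain through the –OH group gives 7 carbons: the parent is heptane.
The highest-priority functional group is an alcohol (–OH), so the name ends in -ol.
Number the chain so that numbering from this end puts the hydroxyl group at C-2 rather than C-6.
With this numbering: the hydroxyl at C-2; bromo groups at C-5 and C-6.
The name is 5,6-dibromoheptan-2-ol.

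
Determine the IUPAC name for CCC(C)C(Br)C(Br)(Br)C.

2,2,3-tribromo-4-methylhexane

The longest carbon chain is 6 atoms: the parent is hexane.
The numbering direction is chosen so that the substituent locant set {2,2,3,4} is lower than {3,4,5,5} at the first point of difference.
With this numbering: bromo groups at C-2 (×2) and C-3; a methyl group at C-4.
Substituent prefixes are cited in alphabetical order (multiplying prefixes like di-/tri- are ignored for ordering).
Putting it together: 2,2,3-tribromo-4-methylhexane.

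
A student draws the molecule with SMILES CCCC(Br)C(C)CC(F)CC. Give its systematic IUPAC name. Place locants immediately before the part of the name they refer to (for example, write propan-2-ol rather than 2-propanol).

6-bromo-3-fluoro-5-methylnonane

The longest carbon chain is 9 atoms: the parent is nonane.
Choose the numbering such that the substituent locant set {3,5,6} is lower than {4,5,7} at the first point of difference.
That gives a bromo group at C-6; a fluoro group at C-3; a methyl group at C-5.
Substituent prefixes are cited in alphabetical order (multiplying prefixes like di-/tri- are ignored for ordering).
Putting it together: 6-bromo-3-fluoro-5-methylnonane.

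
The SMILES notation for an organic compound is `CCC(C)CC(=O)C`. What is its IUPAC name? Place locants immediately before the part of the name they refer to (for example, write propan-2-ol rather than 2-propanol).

4-methylhexan-2-one

The longest chain bearing the carbonyl is 6 carbons long (hexane).
The principal characteristic group is a ketone (C=O on an internal carbon), named with the suffix -one.
The numbering direction is chosen so that numbering from this end puts the carbonyl group at C-2 rather than C-5.
That gives the carbonyl at C-2; a methyl group at C-4.
Putting it together: 4-methylhexan-2-one.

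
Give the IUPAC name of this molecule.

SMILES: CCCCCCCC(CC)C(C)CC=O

4-ethyl-3-methylundecanal

The longest carbon chain that includes the –CHO group has 11 carbons, so the parent hydride is undecane.
The highest-priority functional group is an aldehyde (terminal –CHO), so the name ends in -al.
The numbering direction is chosen so that the aldehyde carbon is C-1 by definition.
That gives an ethyl group at C-4; a methyl group at C-3.
Prefixes are listed alphabetically: ethyl, methyl.
Assembling the pieces gives 4-ethyl-3-methylundecanal.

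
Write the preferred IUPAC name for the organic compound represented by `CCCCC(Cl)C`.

2-chlorohexane

The longest carbon chain is 6 atoms: the parent is hexane.
The numbering direction is chosen so that the substituent locant set {2} is lower than {5} at the first point of difference.
This places a chloro group at C-2.
The name is 2-chlorohexane.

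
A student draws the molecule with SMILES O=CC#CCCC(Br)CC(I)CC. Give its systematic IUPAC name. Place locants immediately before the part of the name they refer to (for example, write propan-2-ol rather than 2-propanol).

6-bromo-8-iododec-2-ynal

Counting along the main chain through the –CHO group and the multiple bond gives 10 carbons: the parent is decane.
An aldehyde (terminal –CHO) is the principal characteristic group, giving the suffix -al.
There is one C≡C triple bond, indicated by the ending -yne.
Number the chain so that the aldehyde carbon is C-1 by definition.
That gives the triple bond between C-2 and C-3; a bromo group at C-6; an iodo group at C-8.
The substituents are ordered alphabetically, ignoring any di-/tri- multipliers.
The name is 6-bromo-8-iododec-2-ynal.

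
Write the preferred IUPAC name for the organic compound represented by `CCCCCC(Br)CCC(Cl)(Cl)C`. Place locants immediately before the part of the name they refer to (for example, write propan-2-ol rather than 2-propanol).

5-bromo-2,2-dichlorodecane

The longest carbon chain is 10 atoms: the parent is decane.
The numbering direction is chosen so that the substituent locant set {2,2,5} is lower than {6,9,9} at the first point of difference.
This places a bromo group at C-5; two chloro groups at C-2.
Substituent prefixes are cited in alphabetical order (multiplying prefixes like di-/tri- are ignored for ordering).
The name is 5-bromo-2,2-dichlorodecane.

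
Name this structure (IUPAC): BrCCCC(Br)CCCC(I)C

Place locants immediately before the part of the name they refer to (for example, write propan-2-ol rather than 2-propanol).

The longest continuous carbon chain has 9 atoms, so the parent hydride is nonane.
The numbering direction is chosen so that the substituent locant set {1,4,8} is lower than {2,6,9} at the first point of difference.
That gives bromo groups at C-1 and C-4; an iodo group at C-8.
The substituents are ordered alphabetically, ignoring any di-/tri- multipliers.
The name is 1,4-dibromo-8-iodononane.

1,4-dibromo-8-iodononane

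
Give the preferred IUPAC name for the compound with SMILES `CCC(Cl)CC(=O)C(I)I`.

4-chloro-1,1-diiodohexan-2-one

The longest chain bearing the carbonyl is 6 carbons long (hexane).
The principal characteristic group is a ketone (C=O on an internal carbon), named with the suffix -one.
Choose the numbering such that numbering from this end puts the carbonyl group at C-2 rather than C-5.
This places the carbonyl at C-2; a chloro group at C-4; two iodo groups at C-1.
The substituents are ordered alphabetically, ignoring any di-/tri- multipliers.
Assembling the pieces gives 4-chloro-1,1-diiodohexan-2-one.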